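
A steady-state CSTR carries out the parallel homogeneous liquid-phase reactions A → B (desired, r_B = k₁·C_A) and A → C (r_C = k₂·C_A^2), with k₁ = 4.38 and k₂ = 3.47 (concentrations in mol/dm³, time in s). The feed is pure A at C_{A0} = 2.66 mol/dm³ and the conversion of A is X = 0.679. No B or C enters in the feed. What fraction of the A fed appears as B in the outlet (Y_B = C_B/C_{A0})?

0.405

Exit C_A = C_{A0}(1−X) = 2.66×0.321 = 0.8539 mol/dm³.
A CSTR operates uniformly at the exit composition, giving r_B = 3.740 and r_C = 2.530 (each k·C_A^n at C_A = 0.8539).
Fraction of consumed A going to B: r_B/(r_B+r_C) = 0.5965.
C_B = 0.5965·C_{A0}·X = 0.5965×2.66×0.679 = 1.08 mol/dm³; Y_B = C_B/C_{A0} = 0.405.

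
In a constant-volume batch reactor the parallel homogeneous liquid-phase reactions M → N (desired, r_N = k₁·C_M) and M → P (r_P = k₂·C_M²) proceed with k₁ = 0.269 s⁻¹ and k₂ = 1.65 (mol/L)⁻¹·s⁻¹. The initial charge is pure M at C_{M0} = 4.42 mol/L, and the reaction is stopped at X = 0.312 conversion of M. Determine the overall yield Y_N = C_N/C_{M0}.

0.0132

C_M = C_{M0}(1−X) = 3.041 mol/L.
Along a PFR/batch, dC_N/dC_M = −r_N/(r_N+r_P) = −k₁/(k₁+k₂·C_M).
Integrating from C_{M0} to C_M: C_N = (0.269/1.65)·ln[(0.269+1.65·4.42)/(0.269+1.65·3.04)] = 0.1630·ln(7.562/5.287) = 0.05836 mol/L.
Y_N = C_N/C_{M0} = 0.05836/4.42 = 0.0132.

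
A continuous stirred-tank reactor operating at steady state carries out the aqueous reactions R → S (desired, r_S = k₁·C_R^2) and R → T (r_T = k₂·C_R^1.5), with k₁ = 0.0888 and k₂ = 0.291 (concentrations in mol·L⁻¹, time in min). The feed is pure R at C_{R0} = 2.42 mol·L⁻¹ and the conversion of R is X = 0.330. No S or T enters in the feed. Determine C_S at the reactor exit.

Exit C_R = C_{R0}(1−X) = 2.42×0.670 = 1.621 mol·L⁻¹.
Rates in a CSTR are evaluated at the outlet concentration: r_S = 0.0888×1.621^2 = 0.2334, r_T = 0.291×1.621^1.5 = 0.6008.
Fraction of consumed R going to S: r_S/(r_S+r_T) = 0.2798.
C_S = 0.2798·C_{R0}·X = 0.2798×2.42×0.330 = 0.223 mol·L⁻¹.

0.223 mol·L⁻¹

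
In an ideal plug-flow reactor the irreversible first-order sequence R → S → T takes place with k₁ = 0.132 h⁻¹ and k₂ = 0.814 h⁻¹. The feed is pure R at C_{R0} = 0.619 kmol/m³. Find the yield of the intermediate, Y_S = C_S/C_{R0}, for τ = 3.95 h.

The intermediate concentration in a first-order A→B→C sequence is C_S = k₁C_{R0}(e^(−k₁τ) − e^(−k₂τ))/(k₂−k₁).
e^(−k₁τ) = e^(−0.132×3.95) = e^(−0.5214) = 0.5937; e^(−k₂τ) = e^(−3.215) = 0.04014.
C_S = 0.132×0.619/(0.814−0.132) × (0.5937−0.04014) = 0.1198×0.5535 = 0.06632 kmol/m³.
Y_S = C_S/C_{R0} = 0.06632/0.619 = 0.107.

0.107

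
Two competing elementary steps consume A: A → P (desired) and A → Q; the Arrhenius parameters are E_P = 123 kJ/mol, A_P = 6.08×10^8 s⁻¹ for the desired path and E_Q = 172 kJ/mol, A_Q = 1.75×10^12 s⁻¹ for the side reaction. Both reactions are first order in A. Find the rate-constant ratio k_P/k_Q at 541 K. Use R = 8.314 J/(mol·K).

With equal orders, S_{P/Q} = k_P/k_Q = (A_P/A_Q)·exp[(E_Q−E_P)/(RT)].
(E_Q−E_P)/(RT) = (172−123)×10³/(8.314×541) = 49000/4498 = 10.89.
k_P/k_Q = (6.08×10^8/1.75×10^12)·exp(10.89) = 3.474×10^-4 × 53854 = 18.7.
Since E_P < E_Q, lowering the temperature improves selectivity toward P.

18.7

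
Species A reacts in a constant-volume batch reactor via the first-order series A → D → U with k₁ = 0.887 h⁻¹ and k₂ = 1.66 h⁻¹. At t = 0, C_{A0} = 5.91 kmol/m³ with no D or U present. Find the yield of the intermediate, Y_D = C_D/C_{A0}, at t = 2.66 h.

The intermediate concentration in a first-order A→B→C sequence is C_D = k₁C_{A0}(e^(−k₁t) − e^(−k₂t))/(k₂−k₁).
e^(−k₁t) = e^(−0.887×2.66) = e^(−2.359) = 0.09448; e^(−k₂t) = e^(−4.416) = 0.01209.
C_D = 0.887×5.91/(1.66−0.887) × (0.09448−0.01209) = 6.782×0.08239 = 0.5587 kmol/m³.
Y_D = C_D/C_{A0} = 0.5587/5.91 = 0.0945.

0.0945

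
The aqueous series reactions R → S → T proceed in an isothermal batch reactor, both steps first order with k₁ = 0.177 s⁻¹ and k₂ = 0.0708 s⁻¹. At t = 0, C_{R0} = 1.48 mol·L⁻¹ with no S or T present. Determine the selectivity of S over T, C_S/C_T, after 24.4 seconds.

0.384

The intermediate concentration in a first-order A→B→C sequence is C_S = k₁C_{R0}(e^(−k₁t) − e^(−k₂t))/(k₂−k₁).
e^(−k₁t) = e^(−0.177×24.4) = e^(−4.319) = 0.01332; e^(−k₂t) = e^(−1.728) = 0.1777.
C_S = 0.177×1.48/(0.0708−0.177) × (0.01332−0.1777) = (-2.467)×(-0.1644) = 0.4055 mol·L⁻¹.
C_R = C_{R0}e^(−k₁t) = 0.01971 mol·L⁻¹, so C_T = C_{R0}−C_R−C_S = 1.055 mol·L⁻¹; C_S/C_T = 0.384.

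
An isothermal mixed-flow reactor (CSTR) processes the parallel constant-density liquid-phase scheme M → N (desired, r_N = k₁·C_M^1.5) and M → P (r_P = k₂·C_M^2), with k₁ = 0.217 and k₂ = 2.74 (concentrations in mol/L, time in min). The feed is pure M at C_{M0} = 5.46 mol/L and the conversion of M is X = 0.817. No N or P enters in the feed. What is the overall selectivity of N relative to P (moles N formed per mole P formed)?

Exit C_M = C_{M0}(1−X) = 5.46×0.183 = 0.9992 mol/L.
Rates in a CSTR are evaluated at the outlet concentration: r_N = 0.217×0.9992^1.5 = 0.2167, r_P = 2.74×0.9992^2 = 2.736.
Overall selectivity = C_N/C_P = r_Nτ/(r_Pτ) = r_N/r_P = 0.0792.

0.0792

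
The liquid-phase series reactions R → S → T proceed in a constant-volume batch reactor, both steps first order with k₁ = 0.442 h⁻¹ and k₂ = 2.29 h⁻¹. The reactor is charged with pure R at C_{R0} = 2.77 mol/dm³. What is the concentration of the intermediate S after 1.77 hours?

0.291 mol/dm³

Solving the coupled first-order balances gives C_S(t) = [k₁/(k₂−k₁)]·C_{R0}·(e^(−k₁t) − e^(−k₂t)).
e^(−k₁t) = e^(−0.442×1.77) = e^(−0.7823) = 0.4573; e^(−k₂t) = e^(−4.053) = 0.01736.
C_S = 0.442×2.77/(2.29−0.442) × (0.4573−0.01736) = 0.6625×0.4400 = 0.2915 mol/dm³.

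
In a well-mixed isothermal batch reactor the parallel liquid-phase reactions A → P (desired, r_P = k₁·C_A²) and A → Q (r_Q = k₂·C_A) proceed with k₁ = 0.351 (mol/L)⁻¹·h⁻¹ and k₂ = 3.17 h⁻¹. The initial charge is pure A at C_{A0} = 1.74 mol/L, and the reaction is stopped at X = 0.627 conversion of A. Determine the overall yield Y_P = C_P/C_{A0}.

C_A = C_{A0}(1−X) = 0.6490 mol/L.
Along a PFR/batch, dC_Q/dC_A = −r_Q/(r_P+r_Q) = −k₂/(k₂+k₁·C_A).
Integrating from C_{A0} to C_A: C_Q = (3.17/0.351)·ln[(3.17+0.351·1.74)/(3.17+0.351·0.649)] = 9.031·ln(3.781/3.398) = 0.9645 mol/L.
Then C_P = (C_{A0}−C_A) − C_Q = 1.091 − 0.9645 = 0.1265 mol/L.
Y_P = C_P/C_{A0} = 0.1265/1.74 = 0.0727.

0.0727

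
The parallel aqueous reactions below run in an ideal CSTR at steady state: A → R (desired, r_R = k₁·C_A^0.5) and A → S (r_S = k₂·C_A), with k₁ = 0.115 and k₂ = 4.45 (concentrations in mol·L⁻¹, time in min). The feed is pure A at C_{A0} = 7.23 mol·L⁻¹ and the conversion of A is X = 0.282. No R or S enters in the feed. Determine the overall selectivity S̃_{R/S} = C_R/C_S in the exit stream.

Exit C_A = C_{A0}(1−X) = 7.23×0.718 = 5.191 mol·L⁻¹.
A CSTR operates uniformly at the exit composition, giving r_R = 0.2620 and r_S = 23.10 (each k·C_A^n at C_A = 5.191).
Overall selectivity = C_R/C_S = r_Rτ/(r_Sτ) = r_R/r_S = 0.0113.

0.0113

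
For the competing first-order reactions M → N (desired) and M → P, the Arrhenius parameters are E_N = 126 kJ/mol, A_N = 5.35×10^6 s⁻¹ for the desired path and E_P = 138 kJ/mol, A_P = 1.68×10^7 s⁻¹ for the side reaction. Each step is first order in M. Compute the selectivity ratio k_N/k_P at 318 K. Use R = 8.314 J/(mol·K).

29.8

Since both paths have the same order in M, the concentration cancels and S_{N/P} = k_N/k_P = (A_N/A_P)·exp[(E_P−E_N)/(RT)].
(E_P−E_N)/(RT) = (138−126)×10³/(8.314×318) = 12000/2644 = 4.539.
k_N/k_P = (5.35×10^6/1.68×10^7)·exp(4.539) = 0.3185 × 93.58 = 29.8.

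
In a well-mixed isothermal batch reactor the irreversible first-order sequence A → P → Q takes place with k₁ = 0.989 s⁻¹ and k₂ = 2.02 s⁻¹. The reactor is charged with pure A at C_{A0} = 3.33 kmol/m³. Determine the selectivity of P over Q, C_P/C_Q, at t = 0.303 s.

2.80

For first-order series with pure A initially, C_P(t) = k₁C_{A0}/(k₂−k₁)·(e^(−k₁t) − e^(−k₂t)).
e^(−k₁t) = e^(−0.989×0.303) = e^(−0.2997) = 0.7411; e^(−k₂t) = e^(−0.6121) = 0.5422.
C_P = 0.989×3.33/(2.02−0.989) × (0.7411−0.5422) = 3.194×0.1988 = 0.6351 kmol/m³.
C_A = C_{A0}e^(−k₁t) = 2.468 kmol/m³, so C_Q = C_{A0}−C_A−C_P = 0.2271 kmol/m³; C_P/C_Q = 2.80.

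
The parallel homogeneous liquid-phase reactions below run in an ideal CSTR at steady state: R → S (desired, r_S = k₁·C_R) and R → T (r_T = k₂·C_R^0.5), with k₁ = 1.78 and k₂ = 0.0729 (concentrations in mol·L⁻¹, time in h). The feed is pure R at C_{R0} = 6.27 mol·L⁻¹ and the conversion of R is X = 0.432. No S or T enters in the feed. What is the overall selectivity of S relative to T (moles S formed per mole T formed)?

Exit C_R = C_{R0}(1−X) = 6.27×0.568 = 3.561 mol·L⁻¹.
Rates in a CSTR are evaluated at the outlet concentration: r_S = 1.78×3.561 = 6.339, r_T = 0.0729×3.561^0.5 = 0.1376.
Overall selectivity = C_S/C_T = r_Sτ/(r_Tτ) = r_S/r_T = 46.1.

46.1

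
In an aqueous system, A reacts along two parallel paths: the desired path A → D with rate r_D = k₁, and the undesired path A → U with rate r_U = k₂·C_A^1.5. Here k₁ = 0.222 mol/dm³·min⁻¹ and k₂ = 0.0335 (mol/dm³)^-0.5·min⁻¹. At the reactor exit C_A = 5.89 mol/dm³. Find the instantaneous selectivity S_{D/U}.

S_{D/U} = r_D/r_U = (k₁)/(k₂·C_A^1.5) = (k₁/k₂)·C_A^-1.5.
= (0.222) / (0.0335×5.890^1.5) = 0.2220/0.4789 = 0.464.
The undesired path is higher order in A, so low C_A (CSTR or dilute feed) favours D.

0.464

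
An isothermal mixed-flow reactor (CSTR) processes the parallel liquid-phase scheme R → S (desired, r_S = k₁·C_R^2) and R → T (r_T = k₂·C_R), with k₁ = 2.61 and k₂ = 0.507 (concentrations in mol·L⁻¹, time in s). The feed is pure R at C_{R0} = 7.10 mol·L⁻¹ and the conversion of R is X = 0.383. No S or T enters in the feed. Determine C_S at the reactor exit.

Exit C_R = C_{R0}(1−X) = 7.10×0.617 = 4.381 mol·L⁻¹.
A CSTR operates uniformly at the exit composition, giving r_S = 50.09 and r_T = 2.221 (each k·C_R^n at C_R = 4.381).
Fraction of consumed R going to S: r_S/(r_S+r_T) = 0.9575.
C_S = 0.9575·C_{R0}·X = 0.9575×7.10×0.383 = 2.60 mol·L⁻¹.

2.60 mol·L⁻¹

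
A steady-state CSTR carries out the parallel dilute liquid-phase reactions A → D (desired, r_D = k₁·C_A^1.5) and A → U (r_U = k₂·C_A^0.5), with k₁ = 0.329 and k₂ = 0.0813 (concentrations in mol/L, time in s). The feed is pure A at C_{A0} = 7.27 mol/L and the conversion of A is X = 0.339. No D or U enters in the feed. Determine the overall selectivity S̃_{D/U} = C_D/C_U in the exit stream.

Exit C_A = C_{A0}(1−X) = 7.27×0.661 = 4.805 mol/L.
In a CSTR the entire volume is at exit conditions, so r_D = 0.329×4.805^1.5 = 3.466 and r_U = 0.0813×4.805^0.5 = 0.1782.
Overall selectivity = C_D/C_U = r_Dτ/(r_Uτ) = r_D/r_U = 19.4.

19.4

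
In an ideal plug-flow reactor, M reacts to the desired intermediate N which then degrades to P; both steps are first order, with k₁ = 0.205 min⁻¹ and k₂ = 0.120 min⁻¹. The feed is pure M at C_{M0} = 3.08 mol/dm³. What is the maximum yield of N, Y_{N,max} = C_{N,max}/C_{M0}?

0.470

Evaluating C_N at τ_opt = ln(k₂/k₁)/(k₂−k₁) gives C_{N,max}/C_{M0} = (k₁/k₂)^[k₂/(k₂−k₁)].
= (0.205/0.120)^(0.120/(0.120−0.205)) = (1.708)^(-1.412) = 0.4695.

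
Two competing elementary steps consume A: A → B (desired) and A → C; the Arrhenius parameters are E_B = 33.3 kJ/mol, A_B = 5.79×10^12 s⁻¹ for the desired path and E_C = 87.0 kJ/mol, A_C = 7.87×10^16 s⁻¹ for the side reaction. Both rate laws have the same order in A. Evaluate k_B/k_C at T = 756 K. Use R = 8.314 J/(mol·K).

0.378

k_B/k_C = (A_B/A_C)·exp[−(E_B−E_C)/(RT)] = (A_B/A_C)·exp[(E_C−E_B)/(RT)].
(E_C−E_B)/(RT) = (87.0−33.3)×10³/(8.314×756) = 53700/6285 = 8.544.
k_B/k_C = (5.79×10^12/7.87×10^16)·exp(8.544) = 7.357×10^-5 × 5134 = 0.378.
Since E_B < E_C, lowering the temperature improves selectivity toward B.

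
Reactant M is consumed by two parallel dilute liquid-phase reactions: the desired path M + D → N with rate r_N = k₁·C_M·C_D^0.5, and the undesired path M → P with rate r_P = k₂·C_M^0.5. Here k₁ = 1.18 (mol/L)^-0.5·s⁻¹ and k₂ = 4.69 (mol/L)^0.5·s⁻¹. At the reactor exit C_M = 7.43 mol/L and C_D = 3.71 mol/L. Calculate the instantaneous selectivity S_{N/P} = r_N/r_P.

1.32

S_{N/P} = r_N/r_P = (k₁·C_M·C_D^0.5)/(k₂·C_M^0.5) = (k₁/k₂)·C_M^0.5·C_D^0.5.
= (1.18×7.430×3.710^0.5) / (4.69×7.430^0.5) = 16.89/12.78 = 1.32.
Since the desired path is higher order in M, keeping C_M high (PFR or concentrated feed) favours N.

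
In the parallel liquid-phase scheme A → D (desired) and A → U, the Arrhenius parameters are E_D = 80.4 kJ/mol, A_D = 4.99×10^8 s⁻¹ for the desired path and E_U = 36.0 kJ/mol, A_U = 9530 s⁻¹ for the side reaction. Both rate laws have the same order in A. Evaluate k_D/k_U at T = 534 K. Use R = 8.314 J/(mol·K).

k_D/k_U = (A_D/A_U)·exp[−(E_D−E_U)/(RT)] = (A_D/A_U)·exp[(E_U−E_D)/(RT)].
(E_U−E_D)/(RT) = (36.0−80.4)×10³/(8.314×534) = -44400/4440 = -10.00.
k_D/k_U = (4.99×10^8/9530)·exp(-10.00) = 52361 × 4.537×10^-5 = 2.38.
Since E_D > E_U, raising the temperature improves selectivity toward D.

2.38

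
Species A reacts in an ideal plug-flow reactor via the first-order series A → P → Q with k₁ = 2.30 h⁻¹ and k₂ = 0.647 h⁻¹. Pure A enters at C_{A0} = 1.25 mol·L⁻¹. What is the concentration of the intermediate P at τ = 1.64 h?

0.562 mol·L⁻¹

The intermediate concentration in a first-order A→B→C sequence is C_P = k₁C_{A0}(e^(−k₁τ) − e^(−k₂τ))/(k₂−k₁).
e^(−k₁τ) = e^(−2.30×1.64) = e^(−3.772) = 0.02301; e^(−k₂τ) = e^(−1.061) = 0.3461.
C_P = 2.30×1.25/(0.647−2.30) × (0.02301−0.3461) = (-1.739)×(-0.3231) = 0.5619 mol·L⁻¹.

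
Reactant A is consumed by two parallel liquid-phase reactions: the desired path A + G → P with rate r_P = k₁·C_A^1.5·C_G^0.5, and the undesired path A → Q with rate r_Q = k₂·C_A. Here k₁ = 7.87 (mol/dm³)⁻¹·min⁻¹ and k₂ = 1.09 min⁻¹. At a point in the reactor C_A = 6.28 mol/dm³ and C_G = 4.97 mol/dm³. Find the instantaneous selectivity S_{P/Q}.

40.3

S_{P/Q} = r_P/r_Q = (k₁·C_A^1.5·C_G^0.5)/(k₂·C_A) = (k₁/k₂)·C_A^0.5·C_G^0.5.
= (7.87×6.280^1.5×4.970^0.5) / (1.09×6.280) = 276.1/6.845 = 40.3.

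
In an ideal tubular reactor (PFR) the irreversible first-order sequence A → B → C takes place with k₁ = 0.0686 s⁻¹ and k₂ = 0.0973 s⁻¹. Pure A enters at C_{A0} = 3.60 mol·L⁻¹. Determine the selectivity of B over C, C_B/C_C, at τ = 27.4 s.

0.306

For first-order series with pure A initially, C_B(τ) = k₁C_{A0}/(k₂−k₁)·(e^(−k₁τ) − e^(−k₂τ)).
e^(−k₁τ) = e^(−0.0686×27.4) = e^(−1.880) = 0.1526; e^(−k₂τ) = e^(−2.666) = 0.06953.
C_B = 0.0686×3.60/(0.0973−0.0686) × (0.1526−0.06953) = 8.605×0.08312 = 0.7152 mol·L⁻¹.
C_A = C_{A0}e^(−k₁τ) = 0.5495 mol·L⁻¹, so C_C = C_{A0}−C_A−C_B = 2.335 mol·L⁻¹; C_B/C_C = 0.306.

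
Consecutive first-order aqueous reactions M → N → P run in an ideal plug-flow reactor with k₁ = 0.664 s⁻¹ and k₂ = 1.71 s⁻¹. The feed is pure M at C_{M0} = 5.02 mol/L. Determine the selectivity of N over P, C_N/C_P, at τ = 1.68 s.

0.344

Solving the coupled first-order balances gives C_N(τ) = [k₁/(k₂−k₁)]·C_{M0}·(e^(−k₁τ) − e^(−k₂τ)).
e^(−k₁τ) = e^(−0.664×1.68) = e^(−1.116) = 0.3277; e^(−k₂τ) = e^(−2.873) = 0.05654.
C_N = 0.664×5.02/(1.71−0.664) × (0.3277−0.05654) = 3.187×0.2712 = 0.8642 mol/L.
C_M = C_{M0}e^(−k₁τ) = 1.645 mol/L, so C_P = C_{M0}−C_M−C_N = 2.510 mol/L; C_N/C_P = 0.344.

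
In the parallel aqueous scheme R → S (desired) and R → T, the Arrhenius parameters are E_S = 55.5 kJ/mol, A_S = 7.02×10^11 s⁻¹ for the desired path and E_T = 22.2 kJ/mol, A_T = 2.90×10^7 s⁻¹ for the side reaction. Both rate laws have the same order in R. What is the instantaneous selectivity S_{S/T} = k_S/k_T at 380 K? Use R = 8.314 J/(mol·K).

k_S/k_T = (A_S/A_T)·exp[−(E_S−E_T)/(RT)] = (A_S/A_T)·exp[(E_T−E_S)/(RT)].
(E_T−E_S)/(RT) = (22.2−55.5)×10³/(8.314×380) = -33300/3159 = -10.54.
k_S/k_T = (7.02×10^11/2.90×10^7)·exp(-10.54) = 24207 × 2.645×10^-5 = 0.640.

0.640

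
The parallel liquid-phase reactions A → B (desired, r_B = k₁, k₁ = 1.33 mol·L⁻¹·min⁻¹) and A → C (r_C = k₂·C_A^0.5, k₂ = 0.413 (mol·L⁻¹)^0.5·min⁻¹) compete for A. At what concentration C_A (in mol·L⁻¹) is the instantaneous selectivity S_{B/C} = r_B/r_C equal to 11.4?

0.0798 mol·L⁻¹

S_{B/C} = (k₁/k₂)·C_A^-0.5 ⇒ C_A = (S·k₂/k₁)^(-2).
= (11.4×0.413/1.33)^(-2) = (3.540)^(-2) = 0.0798 mol·L⁻¹.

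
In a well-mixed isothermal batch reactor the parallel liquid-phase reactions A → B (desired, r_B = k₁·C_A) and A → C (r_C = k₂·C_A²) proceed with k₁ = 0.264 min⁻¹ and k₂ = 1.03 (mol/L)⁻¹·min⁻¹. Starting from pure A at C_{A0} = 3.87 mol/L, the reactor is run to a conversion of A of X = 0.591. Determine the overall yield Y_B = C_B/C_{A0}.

C_A = C_{A0}(1−X) = 1.583 mol/L.
Along a PFR/batch, dC_B/dC_A = −r_B/(r_B+r_C) = −k₁/(k₁+k₂·C_A).
Integrating from C_{A0} to C_A: C_B = (0.264/1.03)·ln[(0.264+1.03·3.87)/(0.264+1.03·1.58)] = 0.2563·ln(4.250/1.894) = 0.2071 mol/L.
Y_B = C_B/C_{A0} = 0.2071/3.87 = 0.0535.

0.0535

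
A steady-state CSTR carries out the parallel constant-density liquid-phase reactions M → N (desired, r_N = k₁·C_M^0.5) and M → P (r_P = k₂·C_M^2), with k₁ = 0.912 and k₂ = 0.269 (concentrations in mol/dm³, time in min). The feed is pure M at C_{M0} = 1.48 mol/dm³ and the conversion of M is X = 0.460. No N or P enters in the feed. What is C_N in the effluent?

0.562 mol/dm³

Exit C_M = C_{M0}(1−X) = 1.48×0.540 = 0.7992 mol/dm³.
In a CSTR the entire volume is at exit conditions, so r_N = 0.912×0.7992^0.5 = 0.8153 and r_P = 0.269×0.7992^2 = 0.1718.
Fraction of consumed M going to N: r_N/(r_N+r_P) = 0.8259.
C_N = 0.8259·C_{M0}·X = 0.8259×1.48×0.460 = 0.562 mol/dm³.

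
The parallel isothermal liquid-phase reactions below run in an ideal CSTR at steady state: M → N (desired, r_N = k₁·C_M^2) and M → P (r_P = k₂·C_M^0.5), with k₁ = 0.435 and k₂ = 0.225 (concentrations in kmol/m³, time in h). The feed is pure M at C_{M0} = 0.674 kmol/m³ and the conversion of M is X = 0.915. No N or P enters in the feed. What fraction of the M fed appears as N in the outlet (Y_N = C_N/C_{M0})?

Exit C_M = C_{M0}(1−X) = 0.674×0.0850 = 0.05729 kmol/m³.
In a CSTR the entire volume is at exit conditions, so r_N = 0.435×0.05729^2 = 0.001428 and r_P = 0.225×0.05729^0.5 = 0.05385.
Fraction of consumed M going to N: r_N/(r_N+r_P) = 0.02583.
C_N = 0.02583·C_{M0}·X = 0.02583×0.674×0.915 = 0.0159 kmol/m³; Y_N = C_N/C_{M0} = 0.0236.

0.0236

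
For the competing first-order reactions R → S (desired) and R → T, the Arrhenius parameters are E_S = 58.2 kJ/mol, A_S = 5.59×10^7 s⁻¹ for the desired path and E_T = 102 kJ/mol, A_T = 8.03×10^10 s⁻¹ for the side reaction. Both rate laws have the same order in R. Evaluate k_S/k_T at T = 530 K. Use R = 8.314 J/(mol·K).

14.4

With equal orders, S_{S/T} = k_S/k_T = (A_S/A_T)·exp[(E_T−E_S)/(RT)].
(E_T−E_S)/(RT) = (102−58.2)×10³/(8.314×530) = 43800/4406 = 9.940.
k_S/k_T = (5.59×10^7/8.03×10^10)·exp(9.940) = 6.961×10^-4 × 20745 = 14.4.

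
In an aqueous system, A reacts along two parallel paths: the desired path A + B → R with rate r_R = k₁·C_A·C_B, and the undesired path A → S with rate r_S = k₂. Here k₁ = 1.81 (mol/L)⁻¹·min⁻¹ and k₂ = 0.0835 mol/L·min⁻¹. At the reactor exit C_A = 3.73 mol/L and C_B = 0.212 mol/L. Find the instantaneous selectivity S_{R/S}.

17.1

S_{R/S} = r_R/r_S = (k₁·C_A·C_B)/(k₂) = (k₁/k₂)·C_A·C_B.
= (1.81×3.730×0.2120) / (0.0835) = 1.431/0.08350 = 17.1.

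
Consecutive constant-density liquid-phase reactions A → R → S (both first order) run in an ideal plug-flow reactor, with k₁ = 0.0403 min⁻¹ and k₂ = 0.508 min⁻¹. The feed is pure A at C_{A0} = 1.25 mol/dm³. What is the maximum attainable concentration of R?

At the optimum, C_{R,max}/C_{A0} = (k₁/k₂)^[k₂/(k₂−k₁)].
= (0.0403/0.508)^(0.508/(0.508−0.0403)) = (0.07933)^(1.086) = 0.06377.
C_{R,max} = 0.06377×1.25 = 0.0797 mol/dm³.

0.0797 mol/dm³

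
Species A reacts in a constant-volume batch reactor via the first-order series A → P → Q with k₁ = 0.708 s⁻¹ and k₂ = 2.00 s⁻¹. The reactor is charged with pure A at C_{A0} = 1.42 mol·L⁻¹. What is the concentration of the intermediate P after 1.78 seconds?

0.199 mol·L⁻¹

The intermediate concentration in a first-order A→B→C sequence is C_P = k₁C_{A0}(e^(−k₁t) − e^(−k₂t))/(k₂−k₁).
e^(−k₁t) = e^(−0.708×1.78) = e^(−1.260) = 0.2836; e^(−k₂t) = e^(−3.560) = 0.02844.
C_P = 0.708×1.42/(2.00−0.708) × (0.2836−0.02844) = 0.7781×0.2551 = 0.1985 mol·L⁻¹.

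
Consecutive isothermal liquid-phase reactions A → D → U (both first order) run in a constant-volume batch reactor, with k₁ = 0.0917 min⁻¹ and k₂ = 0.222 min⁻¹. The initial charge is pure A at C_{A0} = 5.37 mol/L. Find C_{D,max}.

1.19 mol/L

For a first-order series the maximum intermediate yield is C_{D,max}/C_{A0} = (k₁/k₂)^[k₂/(k₂−k₁)].
= (0.0917/0.222)^(0.222/(0.222−0.0917)) = (0.4131)^(1.704) = 0.2217.
C_{D,max} = 0.2217×5.37 = 1.19 mol/L.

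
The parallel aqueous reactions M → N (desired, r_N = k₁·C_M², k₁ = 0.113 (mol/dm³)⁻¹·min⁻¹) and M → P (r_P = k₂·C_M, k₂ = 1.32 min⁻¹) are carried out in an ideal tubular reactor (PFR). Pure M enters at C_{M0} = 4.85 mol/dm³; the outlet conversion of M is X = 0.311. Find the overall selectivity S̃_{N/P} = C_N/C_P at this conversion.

0.350

C_M = C_{M0}(1−X) = 3.342 mol/dm³.
Along a PFR/batch, dC_P/dC_M = −r_P/(r_N+r_P) = −k₂/(k₂+k₁·C_M).
Integrating from C_{M0} to C_M: C_P = (1.32/0.113)·ln[(1.32+0.113·4.85)/(1.32+0.113·3.34)] = 11.68·ln(1.868/1.698) = 1.118 mol/dm³.
Then C_N = (C_{M0}−C_M) − C_P = 1.508 − 1.118 = 0.3907 mol/dm³.
S̃_{N/P} = C_N/C_P = 0.3907/1.118 = 0.350.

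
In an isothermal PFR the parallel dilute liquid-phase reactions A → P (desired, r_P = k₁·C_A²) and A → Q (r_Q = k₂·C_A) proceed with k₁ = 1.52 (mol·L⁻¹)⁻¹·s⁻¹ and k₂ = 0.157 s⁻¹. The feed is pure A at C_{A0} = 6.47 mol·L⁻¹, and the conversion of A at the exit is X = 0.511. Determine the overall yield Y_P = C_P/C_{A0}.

C_A = C_{A0}(1−X) = 3.164 mol·L⁻¹.
Along a PFR/batch, dC_Q/dC_A = −r_Q/(r_P+r_Q) = −k₂/(k₂+k₁·C_A).
Integrating from C_{A0} to C_A: C_Q = (0.157/1.52)·ln[(0.157+1.52·6.47)/(0.157+1.52·3.16)] = 0.1033·ln(9.991/4.966) = 0.07221 mol·L⁻¹.
Then C_P = (C_{A0}−C_A) − C_Q = 3.306 − 0.07221 = 3.234 mol·L⁻¹.
Y_P = C_P/C_{A0} = 3.234/6.47 = 0.500.

0.500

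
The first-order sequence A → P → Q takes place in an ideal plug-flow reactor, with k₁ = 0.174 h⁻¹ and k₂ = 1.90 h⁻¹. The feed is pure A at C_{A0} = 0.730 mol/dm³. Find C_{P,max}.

0.0525 mol/dm³

For a first-order series the maximum intermediate yield is C_{P,max}/C_{A0} = (k₁/k₂)^[k₂/(k₂−k₁)].
= (0.174/1.90)^(1.90/(1.90−0.174)) = (0.09158)^(1.101) = 0.07197.
C_{P,max} = 0.07197×0.730 = 0.0525 mol/dm³.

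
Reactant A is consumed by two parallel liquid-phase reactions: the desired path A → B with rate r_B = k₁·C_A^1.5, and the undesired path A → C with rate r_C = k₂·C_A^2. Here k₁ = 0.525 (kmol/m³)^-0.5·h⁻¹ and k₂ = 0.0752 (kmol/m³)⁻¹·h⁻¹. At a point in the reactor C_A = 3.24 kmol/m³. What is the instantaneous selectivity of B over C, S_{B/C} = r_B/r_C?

S_{B/C} = r_B/r_C = (k₁·C_A^1.5)/(k₂·C_A^2) = (k₁/k₂)·C_A^-0.5.
= (0.525×3.240^1.5) / (0.0752×3.240^2) = 3.062/0.7894 = 3.88.
The undesired path is higher order in A, so low C_A (CSTR or dilute feed) favours B.

3.88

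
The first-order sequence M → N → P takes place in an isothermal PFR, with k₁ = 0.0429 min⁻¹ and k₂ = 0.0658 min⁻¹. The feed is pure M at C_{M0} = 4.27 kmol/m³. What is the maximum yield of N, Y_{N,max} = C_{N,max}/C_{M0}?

0.293

For a first-order series the maximum intermediate yield is C_{N,max}/C_{M0} = (k₁/k₂)^[k₂/(k₂−k₁)].
= (0.0429/0.0658)^(0.0658/(0.0658−0.0429)) = (0.6520)^(2.873) = 0.2926.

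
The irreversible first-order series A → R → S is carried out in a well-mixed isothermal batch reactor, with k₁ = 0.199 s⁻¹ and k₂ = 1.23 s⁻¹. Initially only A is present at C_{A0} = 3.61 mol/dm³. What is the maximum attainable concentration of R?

For a first-order series the maximum intermediate yield is C_{R,max}/C_{A0} = (k₁/k₂)^[k₂/(k₂−k₁)].
= (0.199/1.23)^(1.23/(1.23−0.199)) = (0.1618)^(1.193) = 0.1138.
C_{R,max} = 0.1138×3.61 = 0.411 mol/dm³.

0.411 mol/dm³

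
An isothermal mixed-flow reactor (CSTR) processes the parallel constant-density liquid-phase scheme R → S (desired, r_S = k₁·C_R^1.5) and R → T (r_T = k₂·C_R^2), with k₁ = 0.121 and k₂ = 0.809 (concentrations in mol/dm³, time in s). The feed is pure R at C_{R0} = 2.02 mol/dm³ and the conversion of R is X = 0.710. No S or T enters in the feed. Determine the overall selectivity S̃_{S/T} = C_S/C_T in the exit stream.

Exit C_R = C_{R0}(1−X) = 2.02×0.290 = 0.5858 mol/dm³.
Rates in a CSTR are evaluated at the outlet concentration: r_S = 0.121×0.5858^1.5 = 0.05425, r_T = 0.809×0.5858^2 = 0.2776.
Overall selectivity = C_S/C_T = r_Sτ/(r_Tτ) = r_S/r_T = 0.195.

0.195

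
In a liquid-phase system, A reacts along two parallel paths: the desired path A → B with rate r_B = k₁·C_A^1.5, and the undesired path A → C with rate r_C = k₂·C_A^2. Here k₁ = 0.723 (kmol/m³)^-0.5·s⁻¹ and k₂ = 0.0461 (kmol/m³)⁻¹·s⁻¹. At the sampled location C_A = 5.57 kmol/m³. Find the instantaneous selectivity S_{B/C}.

6.65

S_{B/C} = r_B/r_C = (k₁·C_A^1.5)/(k₂·C_A^2) = (k₁/k₂)·C_A^-0.5.
= (0.723×5.570^1.5) / (0.0461×5.570^2) = 9.504/1.430 = 6.65.
The undesired path is higher order in A, so low C_A (CSTR or dilute feed) favours B.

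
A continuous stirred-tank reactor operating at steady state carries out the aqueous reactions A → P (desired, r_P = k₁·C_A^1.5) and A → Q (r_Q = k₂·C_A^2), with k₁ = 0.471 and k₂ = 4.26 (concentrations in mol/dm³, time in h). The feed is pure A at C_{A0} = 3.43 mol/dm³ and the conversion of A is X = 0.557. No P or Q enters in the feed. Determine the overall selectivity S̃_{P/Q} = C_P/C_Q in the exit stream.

Exit C_A = C_{A0}(1−X) = 3.43×0.443 = 1.519 mol/dm³.
A CSTR operates uniformly at the exit composition, giving r_P = 0.8822 and r_Q = 9.836 (each k·C_A^n at C_A = 1.519).
Overall selectivity = C_P/C_Q = r_Pτ/(r_Qτ) = r_P/r_Q = 0.0897.

0.0897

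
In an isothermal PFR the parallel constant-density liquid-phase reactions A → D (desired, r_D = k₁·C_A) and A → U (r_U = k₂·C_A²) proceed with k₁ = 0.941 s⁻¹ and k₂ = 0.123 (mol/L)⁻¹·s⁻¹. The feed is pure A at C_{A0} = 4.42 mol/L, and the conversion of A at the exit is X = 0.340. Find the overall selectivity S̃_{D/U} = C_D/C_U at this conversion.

C_A = C_{A0}(1−X) = 2.917 mol/L.
Along a PFR/batch, dC_D/dC_A = −r_D/(r_D+r_U) = −k₁/(k₁+k₂·C_A).
Integrating from C_{A0} to C_A: C_D = (0.941/0.123)·ln[(0.941+0.123·4.42)/(0.941+0.123·2.92)] = 7.650·ln(1.485/1.300) = 1.017 mol/L.
C_U = (C_{A0}−C_A)−C_D = 0.4856 mol/L; S̃_{D/U} = 1.017/0.4856 = 2.09.

2.09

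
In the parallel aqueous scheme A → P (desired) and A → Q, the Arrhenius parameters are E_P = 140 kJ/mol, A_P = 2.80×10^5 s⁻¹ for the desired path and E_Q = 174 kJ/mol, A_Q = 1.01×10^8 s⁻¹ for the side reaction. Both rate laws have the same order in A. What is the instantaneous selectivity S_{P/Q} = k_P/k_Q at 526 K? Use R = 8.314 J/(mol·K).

Since both paths have the same order in A, the concentration cancels and S_{P/Q} = k_P/k_Q = (A_P/A_Q)·exp[(E_Q−E_P)/(RT)].
(E_Q−E_P)/(RT) = (174−140)×10³/(8.314×526) = 34000/4373 = 7.775.
k_P/k_Q = (2.80×10^5/1.01×10^8)·exp(7.775) = 0.002772 × 2380 = 6.60.

6.60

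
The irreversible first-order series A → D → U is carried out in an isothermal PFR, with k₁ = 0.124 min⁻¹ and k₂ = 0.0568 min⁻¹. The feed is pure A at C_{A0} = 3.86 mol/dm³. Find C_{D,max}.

For a first-order series the maximum intermediate yield is C_{D,max}/C_{A0} = (k₁/k₂)^[k₂/(k₂−k₁)].
= (0.124/0.0568)^(0.0568/(0.0568−0.124)) = (2.183)^(-0.8452) = 0.5169.
C_{D,max} = 0.5169×3.86 = 2.00 mol/dm³.

2.00 mol/dm³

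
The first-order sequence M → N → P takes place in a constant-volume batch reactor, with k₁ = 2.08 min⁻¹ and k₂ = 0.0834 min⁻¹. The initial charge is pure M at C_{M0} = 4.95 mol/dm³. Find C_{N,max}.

For a first-order series the maximum intermediate yield is C_{N,max}/C_{M0} = (k₁/k₂)^[k₂/(k₂−k₁)].
= (2.08/0.0834)^(0.0834/(0.0834−2.08)) = (24.94)^(-0.04177) = 0.8743.
C_{N,max} = 0.8743×4.95 = 4.33 mol/dm³.

4.33 mol/dm³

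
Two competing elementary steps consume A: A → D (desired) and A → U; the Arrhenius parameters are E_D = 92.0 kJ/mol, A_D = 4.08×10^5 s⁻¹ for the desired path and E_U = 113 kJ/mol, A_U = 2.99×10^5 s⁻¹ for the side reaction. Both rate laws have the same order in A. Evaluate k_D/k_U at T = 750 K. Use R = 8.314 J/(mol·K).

k_D/k_U = (A_D/A_U)·exp[−(E_D−E_U)/(RT)] = (A_D/A_U)·exp[(E_U−E_D)/(RT)].
(E_U−E_D)/(RT) = (113−92.0)×10³/(8.314×750) = 21000/6236 = 3.368.
k_D/k_U = (4.08×10^5/2.99×10^5)·exp(3.368) = 1.365 × 29.02 = 39.6.
Since E_D < E_U, lowering the temperature improves selectivity toward D.

39.6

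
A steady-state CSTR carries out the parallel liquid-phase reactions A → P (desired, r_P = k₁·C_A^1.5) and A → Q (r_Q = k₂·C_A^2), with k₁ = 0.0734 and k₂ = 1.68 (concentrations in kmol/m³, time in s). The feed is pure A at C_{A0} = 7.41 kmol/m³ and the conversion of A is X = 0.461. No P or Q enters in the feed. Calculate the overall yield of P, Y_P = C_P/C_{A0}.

Exit C_A = C_{A0}(1−X) = 7.41×0.539 = 3.994 kmol/m³.
Rates in a CSTR are evaluated at the outlet concentration: r_P = 0.0734×3.994^1.5 = 0.5859, r_Q = 1.68×3.994^2 = 26.80.
Fraction of consumed A going to P: r_P/(r_P+r_Q) = 0.02139.
C_P = 0.02139·C_{A0}·X = 0.02139×7.41×0.461 = 0.0731 kmol/m³; Y_P = C_P/C_{A0} = 0.00986.

0.00986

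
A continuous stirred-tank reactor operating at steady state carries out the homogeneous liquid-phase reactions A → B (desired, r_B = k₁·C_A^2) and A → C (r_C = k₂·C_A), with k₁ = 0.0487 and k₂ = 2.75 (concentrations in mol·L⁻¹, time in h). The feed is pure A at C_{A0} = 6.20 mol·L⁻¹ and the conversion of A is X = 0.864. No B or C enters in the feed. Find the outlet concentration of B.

Exit C_A = C_{A0}(1−X) = 6.20×0.136 = 0.8432 mol·L⁻¹.
Rates in a CSTR are evaluated at the outlet concentration: r_B = 0.0487×0.8432^2 = 0.03463, r_C = 2.75×0.8432 = 2.319.
Fraction of consumed A going to B: r_B/(r_B+r_C) = 0.01471.
C_B = 0.01471·C_{A0}·X = 0.01471×6.20×0.864 = 0.0788 mol·L⁻¹.

0.0788 mol·L⁻¹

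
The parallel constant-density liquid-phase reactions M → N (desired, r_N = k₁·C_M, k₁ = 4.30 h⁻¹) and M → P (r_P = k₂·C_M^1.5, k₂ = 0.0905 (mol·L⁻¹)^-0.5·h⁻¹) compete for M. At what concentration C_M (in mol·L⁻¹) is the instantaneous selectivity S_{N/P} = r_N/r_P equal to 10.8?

19.4 mol·L⁻¹

S_{N/P} = (k₁/k₂)·C_M^-0.5 ⇒ C_M = (S·k₂/k₁)^(-2).
= (10.8×0.0905/4.30)^(-2) = (0.2273)^(-2) = 19.4 mol·L⁻¹.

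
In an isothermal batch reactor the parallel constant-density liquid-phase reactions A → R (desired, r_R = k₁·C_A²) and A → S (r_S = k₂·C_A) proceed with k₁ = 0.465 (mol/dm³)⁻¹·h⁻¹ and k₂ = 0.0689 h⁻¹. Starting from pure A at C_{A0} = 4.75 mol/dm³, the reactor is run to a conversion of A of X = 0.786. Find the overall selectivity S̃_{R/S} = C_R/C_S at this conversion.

16.5

C_A = C_{A0}(1−X) = 1.016 mol/dm³.
Along a PFR/batch, dC_S/dC_A = −r_S/(r_R+r_S) = −k₂/(k₂+k₁·C_A).
Integrating from C_{A0} to C_A: C_S = (0.0689/0.465)·ln[(0.0689+0.465·4.75)/(0.0689+0.465·1.02)] = 0.1482·ln(2.278/0.5416) = 0.2128 mol/dm³.
Then C_R = (C_{A0}−C_A) − C_S = 3.734 − 0.2128 = 3.521 mol/dm³.
S̃_{R/S} = C_R/C_S = 3.521/0.2128 = 16.5.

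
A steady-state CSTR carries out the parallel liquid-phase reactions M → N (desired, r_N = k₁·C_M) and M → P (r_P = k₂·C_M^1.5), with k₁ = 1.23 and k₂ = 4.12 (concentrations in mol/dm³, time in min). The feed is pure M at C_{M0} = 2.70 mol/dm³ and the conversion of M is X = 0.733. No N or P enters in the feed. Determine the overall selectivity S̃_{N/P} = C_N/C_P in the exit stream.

Exit C_M = C_{M0}(1−X) = 2.70×0.267 = 0.7209 mol/dm³.
Rates in a CSTR are evaluated at the outlet concentration: r_N = 1.23×0.7209 = 0.8867, r_P = 4.12×0.7209^1.5 = 2.522.
Overall selectivity = C_N/C_P = r_Nτ/(r_Pτ) = r_N/r_P = 0.352.

0.352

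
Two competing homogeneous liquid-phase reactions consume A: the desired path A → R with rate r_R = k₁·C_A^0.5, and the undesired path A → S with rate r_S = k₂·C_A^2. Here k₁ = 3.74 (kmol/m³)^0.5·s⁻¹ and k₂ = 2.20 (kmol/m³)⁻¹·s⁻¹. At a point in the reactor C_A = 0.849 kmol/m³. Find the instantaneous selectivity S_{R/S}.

S_{R/S} = r_R/r_S = (k₁·C_A^0.5)/(k₂·C_A^2) = (k₁/k₂)·C_A^-1.5.
= (3.74×0.8490^0.5) / (2.20×0.8490^2) = 3.446/1.586 = 2.17.

2.17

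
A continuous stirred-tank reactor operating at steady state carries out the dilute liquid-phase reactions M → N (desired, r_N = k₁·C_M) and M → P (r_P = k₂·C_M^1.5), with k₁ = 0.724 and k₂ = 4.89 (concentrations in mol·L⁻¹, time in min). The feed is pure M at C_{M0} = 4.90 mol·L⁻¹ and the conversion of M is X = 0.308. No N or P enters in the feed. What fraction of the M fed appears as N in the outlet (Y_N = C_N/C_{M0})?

0.0229

Exit C_M = C_{M0}(1−X) = 4.90×0.692 = 3.391 mol·L⁻¹.
Rates in a CSTR are evaluated at the outlet concentration: r_N = 0.724×3.391 = 2.455, r_P = 4.89×3.391^1.5 = 30.53.
Fraction of consumed M going to N: r_N/(r_N+r_P) = 0.07442.
C_N = 0.07442·C_{M0}·X = 0.07442×4.90×0.308 = 0.112 mol·L⁻¹; Y_N = C_N/C_{M0} = 0.0229.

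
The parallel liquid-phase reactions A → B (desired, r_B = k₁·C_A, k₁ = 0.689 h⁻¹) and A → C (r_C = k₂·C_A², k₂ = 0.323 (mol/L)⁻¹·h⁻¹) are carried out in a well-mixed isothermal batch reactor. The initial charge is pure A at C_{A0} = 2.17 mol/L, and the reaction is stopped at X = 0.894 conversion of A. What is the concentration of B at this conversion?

C_A = C_{A0}(1−X) = 0.2300 mol/L.
Along a PFR/batch, dC_B/dC_A = −r_B/(r_B+r_C) = −k₁/(k₁+k₂·C_A).
Integrating from C_{A0} to C_A: C_B = (0.689/0.323)·ln[(0.689+0.323·2.17)/(0.689+0.323·0.230)] = 2.133·ln(1.390/0.7633) = 1.278 mol/L.

1.28 mol/L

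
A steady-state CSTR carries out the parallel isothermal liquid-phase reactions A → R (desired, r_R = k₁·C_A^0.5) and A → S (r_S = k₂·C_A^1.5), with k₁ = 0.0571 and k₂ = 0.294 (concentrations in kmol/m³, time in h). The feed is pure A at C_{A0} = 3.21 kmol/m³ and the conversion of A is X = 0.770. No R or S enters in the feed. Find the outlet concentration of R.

Exit C_A = C_{A0}(1−X) = 3.21×0.230 = 0.7383 kmol/m³.
A CSTR operates uniformly at the exit composition, giving r_R = 0.04906 and r_S = 0.1865 (each k·C_A^n at C_A = 0.7383).
Fraction of consumed A going to R: r_R/(r_R+r_S) = 0.2083.
C_R = 0.2083·C_{A0}·X = 0.2083×3.21×0.770 = 0.515 kmol/m³.

0.515 kmol/m³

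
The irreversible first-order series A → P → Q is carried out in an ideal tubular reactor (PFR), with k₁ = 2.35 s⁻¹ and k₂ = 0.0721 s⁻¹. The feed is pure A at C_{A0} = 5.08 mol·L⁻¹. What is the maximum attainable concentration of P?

At the optimum, C_{P,max}/C_{A0} = (k₁/k₂)^[k₂/(k₂−k₁)].
= (2.35/0.0721)^(0.0721/(0.0721−2.35)) = (32.59)^(-0.03165) = 0.8956.
C_{P,max} = 0.8956×5.08 = 4.55 mol·L⁻¹.

4.55 mol·L⁻¹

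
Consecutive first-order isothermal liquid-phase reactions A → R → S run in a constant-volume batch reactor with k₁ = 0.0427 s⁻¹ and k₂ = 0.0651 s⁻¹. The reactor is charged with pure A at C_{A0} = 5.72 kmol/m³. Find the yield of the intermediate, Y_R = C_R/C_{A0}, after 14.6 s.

The intermediate concentration in a first-order A→B→C sequence is C_R = k₁C_{A0}(e^(−k₁t) − e^(−k₂t))/(k₂−k₁).
e^(−k₁t) = e^(−0.0427×14.6) = e^(−0.6234) = 0.5361; e^(−k₂t) = e^(−0.9505) = 0.3866.
C_R = 0.0427×5.72/(0.0651−0.0427) × (0.5361−0.3866) = 10.90×0.1495 = 1.631 kmol/m³.
Y_R = C_R/C_{A0} = 1.631/5.72 = 0.285.

0.285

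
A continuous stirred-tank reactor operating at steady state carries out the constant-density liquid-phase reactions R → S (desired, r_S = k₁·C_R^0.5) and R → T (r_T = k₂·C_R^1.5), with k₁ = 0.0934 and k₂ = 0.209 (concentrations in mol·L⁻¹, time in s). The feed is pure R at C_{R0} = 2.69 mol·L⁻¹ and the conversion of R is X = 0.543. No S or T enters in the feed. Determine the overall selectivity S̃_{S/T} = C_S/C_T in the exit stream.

0.364

Exit C_R = C_{R0}(1−X) = 2.69×0.457 = 1.229 mol·L⁻¹.
Rates in a CSTR are evaluated at the outlet concentration: r_S = 0.0934×1.229^0.5 = 0.1036, r_T = 0.209×1.229^1.5 = 0.2849.
Overall selectivity = C_S/C_T = r_Sτ/(r_Tτ) = r_S/r_T = 0.364.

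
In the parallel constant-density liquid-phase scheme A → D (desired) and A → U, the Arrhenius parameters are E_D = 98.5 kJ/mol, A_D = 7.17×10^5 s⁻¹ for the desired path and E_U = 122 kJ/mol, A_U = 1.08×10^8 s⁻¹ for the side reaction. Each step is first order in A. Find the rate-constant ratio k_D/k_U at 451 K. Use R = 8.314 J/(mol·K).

Since both paths have the same order in A, the concentration cancels and S_{D/U} = k_D/k_U = (A_D/A_U)·exp[(E_U−E_D)/(RT)].
(E_U−E_D)/(RT) = (122−98.5)×10³/(8.314×451) = 23500/3750 = 6.267.
k_D/k_U = (7.17×10^5/1.08×10^8)·exp(6.267) = 0.006639 × 527.1 = 3.50.

3.50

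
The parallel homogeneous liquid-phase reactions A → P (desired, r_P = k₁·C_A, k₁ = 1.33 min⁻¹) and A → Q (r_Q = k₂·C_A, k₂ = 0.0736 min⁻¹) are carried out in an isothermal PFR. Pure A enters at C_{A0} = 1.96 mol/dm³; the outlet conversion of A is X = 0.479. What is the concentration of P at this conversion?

0.890 mol/dm³

C_A = C_{A0}(1−X) = 1.021 mol/dm³.
Both paths are first order in A, so the instantaneous fraction to P is constant: dC_P/d(−C_A) = k₁/(k₁+k₂) = 0.9476.
C_P = 0.9476·(C_{A0}−C_A) = 0.9476×0.9388 = 0.890 mol/dm³.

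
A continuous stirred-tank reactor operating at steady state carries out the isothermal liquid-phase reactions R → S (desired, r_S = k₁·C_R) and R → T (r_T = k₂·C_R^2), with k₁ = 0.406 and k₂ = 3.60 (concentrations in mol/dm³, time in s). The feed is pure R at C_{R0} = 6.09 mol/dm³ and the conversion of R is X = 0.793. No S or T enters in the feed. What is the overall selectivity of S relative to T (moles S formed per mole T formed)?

0.0895

Exit C_R = C_{R0}(1−X) = 6.09×0.207 = 1.261 mol/dm³.
A CSTR operates uniformly at the exit composition, giving r_S = 0.5118 and r_T = 5.721 (each k·C_R^n at C_R = 1.261).
Overall selectivity = C_S/C_T = r_Sτ/(r_Tτ) = r_S/r_T = 0.0895.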